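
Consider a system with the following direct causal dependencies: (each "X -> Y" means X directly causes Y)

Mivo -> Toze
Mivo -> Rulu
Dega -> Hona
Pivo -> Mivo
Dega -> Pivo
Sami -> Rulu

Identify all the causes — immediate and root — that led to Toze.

Dega, Mivo, Pivo

Immediate cause of Toze: Mivo.
Further upstream: Dega, Pivo.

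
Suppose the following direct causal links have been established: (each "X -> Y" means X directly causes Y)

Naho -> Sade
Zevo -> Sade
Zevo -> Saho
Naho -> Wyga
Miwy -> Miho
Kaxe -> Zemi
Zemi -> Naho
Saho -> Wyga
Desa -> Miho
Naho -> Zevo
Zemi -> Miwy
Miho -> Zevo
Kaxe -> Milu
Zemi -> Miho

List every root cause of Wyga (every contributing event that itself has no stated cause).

Desa, Kaxe

Tracing upstream from Wyga: Wyga ← Naho ← Zemi ← Kaxe.
A separate upstream branch: Wyga ← Saho ← Zevo ← Miho ← Desa.
Each of those chain origins has no stated cause.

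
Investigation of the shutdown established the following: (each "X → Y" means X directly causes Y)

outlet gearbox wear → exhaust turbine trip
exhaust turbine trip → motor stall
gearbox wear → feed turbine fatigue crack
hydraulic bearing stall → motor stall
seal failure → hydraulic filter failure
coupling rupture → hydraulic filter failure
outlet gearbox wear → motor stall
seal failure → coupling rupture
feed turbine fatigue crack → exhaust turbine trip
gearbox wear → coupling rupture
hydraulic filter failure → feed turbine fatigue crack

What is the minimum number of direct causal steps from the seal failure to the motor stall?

4

Shortest chain: the seal failure → the hydraulic filter failure → the feed turbine fatigue crack → the exhaust turbine trip → the motor stall.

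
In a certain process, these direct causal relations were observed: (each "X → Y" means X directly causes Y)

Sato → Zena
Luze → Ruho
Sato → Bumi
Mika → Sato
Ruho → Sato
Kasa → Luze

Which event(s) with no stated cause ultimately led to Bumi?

Kasa, Mika

Tracing upstream from Bumi: Bumi ← Sato ← Mika.
A separate upstream branch: Bumi ← Sato ← Ruho ← Luze ← Kasa.
Each of those chain origins has no stated cause.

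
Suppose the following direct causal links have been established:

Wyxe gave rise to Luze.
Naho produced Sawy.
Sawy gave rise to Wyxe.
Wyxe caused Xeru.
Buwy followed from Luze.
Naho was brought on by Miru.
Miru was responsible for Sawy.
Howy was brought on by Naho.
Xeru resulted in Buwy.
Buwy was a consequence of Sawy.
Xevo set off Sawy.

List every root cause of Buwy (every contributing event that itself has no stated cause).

Tracing upstream from Buwy: Buwy ← Sawy ← Miru.
A separate upstream branch: Buwy ← Sawy ← Xevo.
Each of those chain origins has no stated cause.

Miru, Xevo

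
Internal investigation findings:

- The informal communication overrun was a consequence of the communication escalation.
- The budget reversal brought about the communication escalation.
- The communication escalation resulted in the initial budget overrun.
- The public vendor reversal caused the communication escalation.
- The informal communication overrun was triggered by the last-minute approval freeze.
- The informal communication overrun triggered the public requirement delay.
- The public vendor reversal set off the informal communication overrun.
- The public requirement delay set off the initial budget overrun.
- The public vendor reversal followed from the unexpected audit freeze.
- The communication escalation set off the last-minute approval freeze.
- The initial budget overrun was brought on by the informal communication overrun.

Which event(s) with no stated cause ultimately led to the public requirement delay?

Tracing upstream from the public requirement delay: the public requirement delay ← the informal communication overrun ← the public vendor reversal ← the unexpected audit freeze.
A separate upstream branch: the public requirement delay ← the informal communication overrun ← the communication escalation ← the budget reversal.
Each of those chain origins has no stated cause.

the budget reversal, the unexpected audit freeze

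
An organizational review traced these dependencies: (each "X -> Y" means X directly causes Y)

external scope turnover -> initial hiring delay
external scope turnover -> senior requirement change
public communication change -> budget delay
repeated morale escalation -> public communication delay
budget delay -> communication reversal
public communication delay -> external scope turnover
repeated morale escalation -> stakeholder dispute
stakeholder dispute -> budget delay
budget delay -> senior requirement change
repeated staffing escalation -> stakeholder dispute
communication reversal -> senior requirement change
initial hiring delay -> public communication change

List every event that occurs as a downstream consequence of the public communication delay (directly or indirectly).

Direct effects: the external scope turnover.
2 steps out: the initial hiring delay, the senior requirement change.
3 steps out: the public communication change.
4 steps out: the budget delay.
5 steps out: the communication reversal.
Not reachable from it: the repeated morale escalation, the repeated staffing escalation, the stakeholder dispute.

the budget delay, the communication reversal, the external scope turnover, the initial hiring delay, the public communication change, the senior requirement change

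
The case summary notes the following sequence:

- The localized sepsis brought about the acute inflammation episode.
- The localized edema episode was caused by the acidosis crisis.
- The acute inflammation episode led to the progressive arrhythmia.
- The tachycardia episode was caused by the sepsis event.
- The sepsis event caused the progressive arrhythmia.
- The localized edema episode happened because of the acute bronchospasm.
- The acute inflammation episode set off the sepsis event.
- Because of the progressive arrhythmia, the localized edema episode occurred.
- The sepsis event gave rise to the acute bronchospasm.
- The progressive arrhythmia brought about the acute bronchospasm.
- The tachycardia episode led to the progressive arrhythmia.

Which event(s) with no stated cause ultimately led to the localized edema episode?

the acidosis crisis, the localized sepsis

Tracing upstream from the localized edema episode: the localized edema episode ← the progressive arrhythmia ← the acute inflammation episode ← the localized sepsis.
A separate upstream branch: the localized edema episode ← the acidosis crisis.
Each of those chain origins has no stated cause.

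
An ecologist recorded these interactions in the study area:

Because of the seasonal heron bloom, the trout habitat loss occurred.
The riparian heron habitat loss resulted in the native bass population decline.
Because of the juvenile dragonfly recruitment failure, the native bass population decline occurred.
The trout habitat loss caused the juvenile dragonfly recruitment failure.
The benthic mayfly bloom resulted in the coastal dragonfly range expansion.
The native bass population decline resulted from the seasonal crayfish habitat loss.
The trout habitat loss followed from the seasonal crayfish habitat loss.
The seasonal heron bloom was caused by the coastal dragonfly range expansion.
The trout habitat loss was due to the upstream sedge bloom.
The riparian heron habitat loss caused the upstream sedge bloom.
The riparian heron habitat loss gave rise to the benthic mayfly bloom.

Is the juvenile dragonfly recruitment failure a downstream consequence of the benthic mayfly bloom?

Yes

There is a causal chain: the benthic mayfly bloom → the coastal dragonfly range expansion → the seasonal heron bloom → the trout habitat loss → the juvenile dragonfly recruitment failure.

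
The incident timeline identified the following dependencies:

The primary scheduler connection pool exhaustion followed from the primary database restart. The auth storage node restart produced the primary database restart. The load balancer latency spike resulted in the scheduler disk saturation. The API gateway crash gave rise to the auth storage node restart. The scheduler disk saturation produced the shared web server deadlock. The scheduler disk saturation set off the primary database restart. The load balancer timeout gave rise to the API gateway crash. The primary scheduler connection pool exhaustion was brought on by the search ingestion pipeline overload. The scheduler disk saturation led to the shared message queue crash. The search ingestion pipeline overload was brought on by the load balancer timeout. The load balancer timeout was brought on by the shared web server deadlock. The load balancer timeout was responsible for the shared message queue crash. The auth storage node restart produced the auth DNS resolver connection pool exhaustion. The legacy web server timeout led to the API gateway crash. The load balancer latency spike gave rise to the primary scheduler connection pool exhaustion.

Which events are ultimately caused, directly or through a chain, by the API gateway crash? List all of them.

Direct effects: the auth storage node restart.
2 steps out: the auth DNS resolver connection pool exhaustion, the primary database restart.
3 steps out: the primary scheduler connection pool exhaustion.
Not reachable from it: the load balancer latency spike, the scheduler disk saturation, the shared web server deadlock, the legacy web server timeout, the load balancer timeout, the shared message queue crash, the search ingestion pipeline overload.

the auth DNS resolver connection pool exhaustion, the auth storage node restart, the primary database restart, the primary scheduler connection pool exhaustion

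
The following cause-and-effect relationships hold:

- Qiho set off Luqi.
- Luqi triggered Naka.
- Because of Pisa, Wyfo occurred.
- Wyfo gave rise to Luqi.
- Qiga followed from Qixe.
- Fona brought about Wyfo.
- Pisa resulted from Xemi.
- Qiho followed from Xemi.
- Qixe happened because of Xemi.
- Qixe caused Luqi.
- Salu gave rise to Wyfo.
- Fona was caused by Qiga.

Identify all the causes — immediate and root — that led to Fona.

Qiga, Qixe, Xemi

Immediate cause of Fona: Qiga.
Further upstream: Xemi, Qixe.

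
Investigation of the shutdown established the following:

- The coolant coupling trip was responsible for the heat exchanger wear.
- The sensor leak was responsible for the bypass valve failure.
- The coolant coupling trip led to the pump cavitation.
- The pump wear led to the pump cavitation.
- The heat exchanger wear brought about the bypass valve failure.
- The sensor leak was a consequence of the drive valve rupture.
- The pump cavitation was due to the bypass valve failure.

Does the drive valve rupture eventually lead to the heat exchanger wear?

The drive valve rupture leads to the sensor leak, the bypass valve failure, the pump cavitation; the heat exchanger wear is not among them.

No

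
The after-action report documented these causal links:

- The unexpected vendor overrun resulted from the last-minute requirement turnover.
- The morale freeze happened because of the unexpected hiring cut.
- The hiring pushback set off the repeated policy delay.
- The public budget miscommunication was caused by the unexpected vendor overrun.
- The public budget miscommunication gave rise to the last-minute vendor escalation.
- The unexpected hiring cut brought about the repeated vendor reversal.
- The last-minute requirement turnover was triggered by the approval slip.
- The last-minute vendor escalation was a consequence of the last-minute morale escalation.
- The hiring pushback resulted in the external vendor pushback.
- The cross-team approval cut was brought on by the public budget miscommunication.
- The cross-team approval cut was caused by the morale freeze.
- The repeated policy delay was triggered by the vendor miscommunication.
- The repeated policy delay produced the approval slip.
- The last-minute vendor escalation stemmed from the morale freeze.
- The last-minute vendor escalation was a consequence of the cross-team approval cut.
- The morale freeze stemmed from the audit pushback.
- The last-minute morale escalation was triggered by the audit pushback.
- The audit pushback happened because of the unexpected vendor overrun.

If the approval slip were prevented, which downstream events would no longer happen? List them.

Downstream of the approval slip: the last-minute requirement turnover, the unexpected vendor overrun, the audit pushback, the morale freeze, the last-minute morale escalation, the public budget miscommunication, the cross-team approval cut, the last-minute vendor escalation.
Of those, still caused via another path: the morale freeze, the cross-team approval cut, the last-minute vendor escalation.
The remainder have no surviving cause.

the audit pushback, the last-minute morale escalation, the last-minute requirement turnover, the public budget miscommunication, the unexpected vendor overrun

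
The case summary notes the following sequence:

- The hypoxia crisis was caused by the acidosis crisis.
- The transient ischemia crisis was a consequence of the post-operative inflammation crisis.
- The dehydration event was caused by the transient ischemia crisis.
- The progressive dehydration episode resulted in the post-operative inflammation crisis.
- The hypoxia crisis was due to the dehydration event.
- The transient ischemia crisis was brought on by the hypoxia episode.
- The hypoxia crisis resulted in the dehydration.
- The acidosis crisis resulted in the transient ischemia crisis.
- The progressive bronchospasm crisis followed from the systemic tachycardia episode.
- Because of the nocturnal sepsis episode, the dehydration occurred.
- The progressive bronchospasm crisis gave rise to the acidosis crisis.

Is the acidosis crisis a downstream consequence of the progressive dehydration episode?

The progressive dehydration episode leads to the post-operative inflammation crisis, the transient ischemia crisis, the dehydration event, the hypoxia crisis, the dehydration; the acidosis crisis is not among them.

No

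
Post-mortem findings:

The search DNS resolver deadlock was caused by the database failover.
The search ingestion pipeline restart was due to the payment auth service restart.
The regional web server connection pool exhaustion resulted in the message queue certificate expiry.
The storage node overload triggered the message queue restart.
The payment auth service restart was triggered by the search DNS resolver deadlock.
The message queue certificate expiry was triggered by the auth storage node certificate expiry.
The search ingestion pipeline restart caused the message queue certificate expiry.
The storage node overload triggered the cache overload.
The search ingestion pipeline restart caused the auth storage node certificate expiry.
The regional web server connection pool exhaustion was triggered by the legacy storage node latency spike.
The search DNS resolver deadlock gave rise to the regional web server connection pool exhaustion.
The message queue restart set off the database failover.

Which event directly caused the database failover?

the message queue restart

Upstream contributors include the storage node overload, but only the message queue restart feeds directly into the database failover.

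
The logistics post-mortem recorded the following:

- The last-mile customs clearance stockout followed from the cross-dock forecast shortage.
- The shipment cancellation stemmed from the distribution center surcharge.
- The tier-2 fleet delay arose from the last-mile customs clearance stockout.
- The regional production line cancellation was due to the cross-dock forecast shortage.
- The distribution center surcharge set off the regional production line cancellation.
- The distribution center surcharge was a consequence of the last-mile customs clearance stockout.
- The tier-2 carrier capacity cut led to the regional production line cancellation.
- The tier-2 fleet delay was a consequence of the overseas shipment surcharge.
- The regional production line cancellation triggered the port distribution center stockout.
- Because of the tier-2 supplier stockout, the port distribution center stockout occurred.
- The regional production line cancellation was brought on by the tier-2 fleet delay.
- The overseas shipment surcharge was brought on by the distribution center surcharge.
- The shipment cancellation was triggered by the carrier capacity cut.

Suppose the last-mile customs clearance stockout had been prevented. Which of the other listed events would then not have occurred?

the distribution center surcharge, the overseas shipment surcharge, the tier-2 fleet delay

Downstream of the last-mile customs clearance stockout: the distribution center surcharge, the overseas shipment surcharge, the shipment cancellation, the tier-2 fleet delay, the regional production line cancellation, the port distribution center stockout.
Of those, still caused via another path: the shipment cancellation, the regional production line cancellation, the port distribution center stockout.
The remainder have no surviving cause.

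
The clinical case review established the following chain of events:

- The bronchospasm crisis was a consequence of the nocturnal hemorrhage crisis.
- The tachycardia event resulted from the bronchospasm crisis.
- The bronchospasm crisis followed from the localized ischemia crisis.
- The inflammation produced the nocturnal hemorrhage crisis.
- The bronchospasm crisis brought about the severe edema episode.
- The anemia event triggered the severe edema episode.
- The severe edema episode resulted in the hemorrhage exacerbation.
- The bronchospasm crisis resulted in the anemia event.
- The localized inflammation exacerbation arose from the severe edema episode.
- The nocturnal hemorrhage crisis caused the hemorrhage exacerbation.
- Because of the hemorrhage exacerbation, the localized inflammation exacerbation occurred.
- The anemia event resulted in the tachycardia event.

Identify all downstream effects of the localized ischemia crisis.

the anemia event, the bronchospasm crisis, the hemorrhage exacerbation, the localized inflammation exacerbation, the severe edema episode, the tachycardia event

Direct effects: the bronchospasm crisis.
2 steps out: the anemia event, the tachycardia event, the severe edema episode.
3 steps out: the hemorrhage exacerbation, the localized inflammation exacerbation.
Not reachable from it: the inflammation, the nocturnal hemorrhage crisis.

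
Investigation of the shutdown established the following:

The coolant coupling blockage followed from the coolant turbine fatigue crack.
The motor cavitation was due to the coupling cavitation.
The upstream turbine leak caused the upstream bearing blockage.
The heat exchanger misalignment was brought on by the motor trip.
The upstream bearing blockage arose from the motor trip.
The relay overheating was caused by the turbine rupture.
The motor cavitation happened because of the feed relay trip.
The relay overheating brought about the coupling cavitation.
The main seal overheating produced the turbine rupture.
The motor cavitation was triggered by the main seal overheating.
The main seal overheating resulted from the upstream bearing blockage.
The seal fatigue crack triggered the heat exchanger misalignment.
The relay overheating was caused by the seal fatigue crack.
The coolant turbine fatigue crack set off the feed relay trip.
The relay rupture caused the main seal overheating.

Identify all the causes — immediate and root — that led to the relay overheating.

Immediate causes of the relay overheating: the seal fatigue crack, the turbine rupture.
Further upstream: the relay rupture, the upstream turbine leak, the motor trip, the upstream bearing blockage, the main seal overheating.

the main seal overheating, the motor trip, the relay rupture, the seal fatigue crack, the turbine rupture, the upstream bearing blockage, the upstream turbine leak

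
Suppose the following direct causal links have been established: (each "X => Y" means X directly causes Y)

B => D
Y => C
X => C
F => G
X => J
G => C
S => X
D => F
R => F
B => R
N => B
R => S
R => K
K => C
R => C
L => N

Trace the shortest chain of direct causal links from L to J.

L → N → B → R → S → X → J

L → N
N → B
B → R
R → S
S → X
X → J
Length: 6 steps.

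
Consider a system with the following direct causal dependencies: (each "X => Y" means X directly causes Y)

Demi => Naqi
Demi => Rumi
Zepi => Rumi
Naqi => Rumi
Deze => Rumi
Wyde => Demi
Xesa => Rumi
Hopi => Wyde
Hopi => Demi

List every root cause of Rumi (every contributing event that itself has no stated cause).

Tracing upstream from Rumi: Rumi ← Zepi.
A separate upstream branch: Rumi ← Demi ← Hopi.
A separate upstream branch: Rumi ← Xesa.
A separate upstream branch: Rumi ← Deze.
Each of those chain origins has no stated cause.

Deze, Hopi, Xesa, Zepi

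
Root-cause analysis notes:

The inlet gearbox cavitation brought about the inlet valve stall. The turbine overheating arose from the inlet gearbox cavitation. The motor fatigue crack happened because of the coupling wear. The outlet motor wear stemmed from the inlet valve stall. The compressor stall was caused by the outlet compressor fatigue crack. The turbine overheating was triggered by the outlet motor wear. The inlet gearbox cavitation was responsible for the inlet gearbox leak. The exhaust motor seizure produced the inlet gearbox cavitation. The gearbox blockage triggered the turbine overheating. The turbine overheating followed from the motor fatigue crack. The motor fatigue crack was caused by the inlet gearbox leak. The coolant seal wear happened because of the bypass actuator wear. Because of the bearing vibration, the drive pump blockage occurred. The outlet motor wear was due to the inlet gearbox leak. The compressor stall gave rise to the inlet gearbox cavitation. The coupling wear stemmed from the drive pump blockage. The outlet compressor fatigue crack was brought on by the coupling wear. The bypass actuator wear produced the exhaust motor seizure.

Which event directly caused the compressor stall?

the outlet compressor fatigue crack

Upstream contributors include the bearing vibration, the drive pump blockage, the coupling wear, but only the outlet compressor fatigue crack feeds directly into the compressor stall.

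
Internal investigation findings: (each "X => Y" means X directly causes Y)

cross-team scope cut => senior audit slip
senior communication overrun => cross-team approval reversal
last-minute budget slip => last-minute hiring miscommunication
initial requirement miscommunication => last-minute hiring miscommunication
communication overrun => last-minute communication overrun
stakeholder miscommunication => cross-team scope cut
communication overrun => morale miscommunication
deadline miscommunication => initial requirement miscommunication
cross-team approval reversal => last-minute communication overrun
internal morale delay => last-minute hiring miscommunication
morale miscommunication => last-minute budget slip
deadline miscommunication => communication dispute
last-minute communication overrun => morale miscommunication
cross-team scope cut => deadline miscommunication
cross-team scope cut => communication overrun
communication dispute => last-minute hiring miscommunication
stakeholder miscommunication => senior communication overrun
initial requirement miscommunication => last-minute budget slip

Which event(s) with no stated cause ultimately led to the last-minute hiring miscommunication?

the internal morale delay, the stakeholder miscommunication

Tracing upstream from the last-minute hiring miscommunication: the last-minute hiring miscommunication ← the communication dispute ← the deadline miscommunication ← the cross-team scope cut ← the stakeholder miscommunication.
A separate upstream branch: the last-minute hiring miscommunication ← the internal morale delay.
Each of those chain origins has no stated cause.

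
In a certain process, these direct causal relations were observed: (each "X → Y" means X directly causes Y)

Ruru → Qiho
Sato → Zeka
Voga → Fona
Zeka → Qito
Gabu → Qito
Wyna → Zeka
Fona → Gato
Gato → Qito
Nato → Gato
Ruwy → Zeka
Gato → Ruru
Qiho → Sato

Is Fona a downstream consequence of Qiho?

No

Qiho leads to Sato, Zeka, Qito; Fona is not among them.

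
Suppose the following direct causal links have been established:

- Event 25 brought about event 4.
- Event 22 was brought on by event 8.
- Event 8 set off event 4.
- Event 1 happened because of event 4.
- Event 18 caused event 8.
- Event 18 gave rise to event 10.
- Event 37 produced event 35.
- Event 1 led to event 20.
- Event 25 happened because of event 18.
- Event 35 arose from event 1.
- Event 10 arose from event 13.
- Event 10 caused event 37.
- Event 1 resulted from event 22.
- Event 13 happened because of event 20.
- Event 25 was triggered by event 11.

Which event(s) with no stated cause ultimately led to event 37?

event 11, event 18

Tracing upstream from event 37: event 37 ← event 10 ← event 18.
A separate upstream branch: event 37 ← event 10 ← event 13 ← event 20 ← event 1 ← event 4 ← event 25 ← event 11.
Each of those chain origins has no stated cause.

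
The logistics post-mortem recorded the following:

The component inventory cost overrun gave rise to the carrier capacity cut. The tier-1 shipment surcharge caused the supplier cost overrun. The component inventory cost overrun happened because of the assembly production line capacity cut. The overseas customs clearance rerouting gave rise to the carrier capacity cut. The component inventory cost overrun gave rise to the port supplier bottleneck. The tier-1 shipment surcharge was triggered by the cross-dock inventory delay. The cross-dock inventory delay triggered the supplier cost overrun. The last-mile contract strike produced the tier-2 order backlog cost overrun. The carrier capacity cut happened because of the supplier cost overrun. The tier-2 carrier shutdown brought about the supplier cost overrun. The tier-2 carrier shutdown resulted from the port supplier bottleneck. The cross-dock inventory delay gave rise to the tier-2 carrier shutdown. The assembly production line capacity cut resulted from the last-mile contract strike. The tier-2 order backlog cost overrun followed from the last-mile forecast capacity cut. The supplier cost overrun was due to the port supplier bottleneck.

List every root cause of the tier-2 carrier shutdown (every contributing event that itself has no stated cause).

the cross-dock inventory delay, the last-mile contract strike

Tracing upstream from the tier-2 carrier shutdown: the tier-2 carrier shutdown ← the port supplier bottleneck ← the component inventory cost overrun ← the assembly production line capacity cut ← the last-mile contract strike.
A separate upstream branch: the tier-2 carrier shutdown ← the cross-dock inventory delay.
Each of those chain origins has no stated cause.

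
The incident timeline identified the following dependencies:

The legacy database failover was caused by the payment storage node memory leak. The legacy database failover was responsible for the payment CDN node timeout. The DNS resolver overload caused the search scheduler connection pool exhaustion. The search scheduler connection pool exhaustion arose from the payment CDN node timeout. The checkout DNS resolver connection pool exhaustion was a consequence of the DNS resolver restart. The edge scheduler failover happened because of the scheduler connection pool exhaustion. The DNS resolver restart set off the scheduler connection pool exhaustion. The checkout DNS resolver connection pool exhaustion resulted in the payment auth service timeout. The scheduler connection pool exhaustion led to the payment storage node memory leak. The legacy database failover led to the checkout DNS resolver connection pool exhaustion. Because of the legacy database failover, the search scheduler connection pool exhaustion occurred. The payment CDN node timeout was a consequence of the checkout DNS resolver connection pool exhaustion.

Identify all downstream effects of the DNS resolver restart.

Direct effects: the scheduler connection pool exhaustion, the checkout DNS resolver connection pool exhaustion.
2 steps out: the payment storage node memory leak, the edge scheduler failover, the payment auth service timeout, the payment CDN node timeout.
3 steps out: the legacy database failover, the search scheduler connection pool exhaustion.
Not reachable from it: the DNS resolver overload.

the checkout DNS resolver connection pool exhaustion, the edge scheduler failover, the legacy database failover, the payment CDN node timeout, the payment auth service timeout, the payment storage node memory leak, the scheduler connection pool exhaustion, the search scheduler connection pool exhaustion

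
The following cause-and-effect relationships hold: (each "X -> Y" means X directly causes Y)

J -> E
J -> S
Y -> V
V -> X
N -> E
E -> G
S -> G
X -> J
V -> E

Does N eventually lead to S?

No

N leads to E, G; S is not among them.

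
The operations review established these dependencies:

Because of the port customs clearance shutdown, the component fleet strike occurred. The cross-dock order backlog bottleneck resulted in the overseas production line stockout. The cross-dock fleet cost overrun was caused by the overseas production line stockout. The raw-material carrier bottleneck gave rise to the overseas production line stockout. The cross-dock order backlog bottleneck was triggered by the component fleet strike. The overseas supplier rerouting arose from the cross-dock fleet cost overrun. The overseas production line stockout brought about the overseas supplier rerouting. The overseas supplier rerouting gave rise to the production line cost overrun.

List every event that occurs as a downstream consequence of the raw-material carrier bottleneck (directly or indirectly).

Direct effects: the overseas production line stockout.
2 steps out: the cross-dock fleet cost overrun, the overseas supplier rerouting.
3 steps out: the production line cost overrun.
Not reachable from it: the port customs clearance shutdown, the component fleet strike, the cross-dock order backlog bottleneck.

the cross-dock fleet cost overrun, the overseas production line stockout, the overseas supplier rerouting, the production line cost overrun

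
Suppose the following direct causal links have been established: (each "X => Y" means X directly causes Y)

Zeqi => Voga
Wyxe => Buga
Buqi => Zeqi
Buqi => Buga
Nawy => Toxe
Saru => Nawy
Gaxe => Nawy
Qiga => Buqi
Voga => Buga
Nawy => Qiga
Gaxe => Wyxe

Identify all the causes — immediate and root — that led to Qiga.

Immediate cause of Qiga: Nawy.
Further upstream: Gaxe, Saru.

Gaxe, Nawy, Saru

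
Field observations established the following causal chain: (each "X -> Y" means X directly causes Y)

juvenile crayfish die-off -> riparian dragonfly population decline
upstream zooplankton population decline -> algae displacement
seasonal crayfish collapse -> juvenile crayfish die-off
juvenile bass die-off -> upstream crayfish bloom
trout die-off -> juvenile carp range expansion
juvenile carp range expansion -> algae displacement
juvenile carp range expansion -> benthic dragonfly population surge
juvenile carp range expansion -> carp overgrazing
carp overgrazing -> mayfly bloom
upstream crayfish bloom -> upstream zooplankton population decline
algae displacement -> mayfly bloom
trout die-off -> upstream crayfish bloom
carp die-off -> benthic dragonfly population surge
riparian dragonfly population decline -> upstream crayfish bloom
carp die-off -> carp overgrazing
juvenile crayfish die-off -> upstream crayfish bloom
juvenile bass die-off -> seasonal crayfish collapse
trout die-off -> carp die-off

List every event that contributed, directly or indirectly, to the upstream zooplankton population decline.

the juvenile bass die-off, the juvenile crayfish die-off, the riparian dragonfly population decline, the seasonal crayfish collapse, the trout die-off, the upstream crayfish bloom

Immediate cause of the upstream zooplankton population decline: the upstream crayfish bloom.
Further upstream: the trout die-off, the juvenile bass die-off, the seasonal crayfish collapse, the juvenile crayfish die-off, the riparian dragonfly population decline.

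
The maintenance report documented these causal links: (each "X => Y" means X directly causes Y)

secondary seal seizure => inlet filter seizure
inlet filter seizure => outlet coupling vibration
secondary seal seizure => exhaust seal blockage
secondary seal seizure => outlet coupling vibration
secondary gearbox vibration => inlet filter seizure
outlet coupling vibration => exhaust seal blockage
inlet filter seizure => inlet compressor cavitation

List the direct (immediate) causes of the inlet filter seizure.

the secondary gearbox vibration, the secondary seal seizure → the inlet filter seizure with nothing further upstream stated.

the secondary gearbox vibration, the secondary seal seizure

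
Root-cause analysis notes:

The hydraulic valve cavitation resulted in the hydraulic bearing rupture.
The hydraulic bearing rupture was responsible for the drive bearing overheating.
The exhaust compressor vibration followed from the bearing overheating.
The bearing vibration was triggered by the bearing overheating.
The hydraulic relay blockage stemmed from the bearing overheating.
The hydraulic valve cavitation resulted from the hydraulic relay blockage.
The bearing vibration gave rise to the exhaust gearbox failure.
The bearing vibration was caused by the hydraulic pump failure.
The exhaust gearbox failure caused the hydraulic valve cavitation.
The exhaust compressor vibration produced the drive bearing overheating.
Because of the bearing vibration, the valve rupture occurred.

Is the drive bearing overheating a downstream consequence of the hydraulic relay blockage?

Yes

There is a causal chain: the hydraulic relay blockage → the hydraulic valve cavitation → the hydraulic bearing rupture → the drive bearing overheating.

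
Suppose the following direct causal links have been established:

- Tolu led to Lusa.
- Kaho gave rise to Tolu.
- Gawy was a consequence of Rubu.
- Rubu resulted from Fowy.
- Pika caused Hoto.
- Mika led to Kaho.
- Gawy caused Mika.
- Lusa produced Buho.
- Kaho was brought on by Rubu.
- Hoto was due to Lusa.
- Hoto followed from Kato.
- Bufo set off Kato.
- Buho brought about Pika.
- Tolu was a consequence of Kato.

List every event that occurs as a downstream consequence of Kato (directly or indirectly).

Direct effects: Tolu, Hoto.
2 steps out: Lusa.
3 steps out: Buho.
4 steps out: Pika.
Not reachable from it: Fowy, Bufo, Rubu, Gawy, Mika, Kaho.

Buho, Hoto, Lusa, Pika, Tolu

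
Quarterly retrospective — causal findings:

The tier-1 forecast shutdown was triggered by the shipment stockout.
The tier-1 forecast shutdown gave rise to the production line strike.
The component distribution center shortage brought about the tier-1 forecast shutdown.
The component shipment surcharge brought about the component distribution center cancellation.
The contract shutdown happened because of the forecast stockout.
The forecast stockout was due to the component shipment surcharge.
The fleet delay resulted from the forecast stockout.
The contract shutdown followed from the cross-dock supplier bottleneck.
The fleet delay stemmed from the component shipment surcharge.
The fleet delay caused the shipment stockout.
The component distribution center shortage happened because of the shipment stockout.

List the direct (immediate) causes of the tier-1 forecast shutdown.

Upstream contributors include the component shipment surcharge, the forecast stockout, the fleet delay, but only the component distribution center shortage, the shipment stockout feed directly into the tier-1 forecast shutdown.

the component distribution center shortage, the shipment stockout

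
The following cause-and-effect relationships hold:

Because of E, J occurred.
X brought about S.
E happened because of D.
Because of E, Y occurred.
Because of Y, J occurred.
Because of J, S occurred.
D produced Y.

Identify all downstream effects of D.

Direct effects: E, Y.
2 steps out: J.
3 steps out: S.
Not reachable from it: X.

E, J, S, Y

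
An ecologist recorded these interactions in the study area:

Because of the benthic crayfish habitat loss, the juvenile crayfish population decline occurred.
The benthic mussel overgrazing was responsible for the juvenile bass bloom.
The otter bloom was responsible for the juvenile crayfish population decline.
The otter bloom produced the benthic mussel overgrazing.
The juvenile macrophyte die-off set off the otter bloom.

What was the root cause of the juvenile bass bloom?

the juvenile macrophyte die-off

Tracing upstream from the juvenile bass bloom: the juvenile bass bloom ← the benthic mussel overgrazing ← the otter bloom ← the juvenile macrophyte die-off.
The juvenile macrophyte die-off has no stated cause, so it is the root.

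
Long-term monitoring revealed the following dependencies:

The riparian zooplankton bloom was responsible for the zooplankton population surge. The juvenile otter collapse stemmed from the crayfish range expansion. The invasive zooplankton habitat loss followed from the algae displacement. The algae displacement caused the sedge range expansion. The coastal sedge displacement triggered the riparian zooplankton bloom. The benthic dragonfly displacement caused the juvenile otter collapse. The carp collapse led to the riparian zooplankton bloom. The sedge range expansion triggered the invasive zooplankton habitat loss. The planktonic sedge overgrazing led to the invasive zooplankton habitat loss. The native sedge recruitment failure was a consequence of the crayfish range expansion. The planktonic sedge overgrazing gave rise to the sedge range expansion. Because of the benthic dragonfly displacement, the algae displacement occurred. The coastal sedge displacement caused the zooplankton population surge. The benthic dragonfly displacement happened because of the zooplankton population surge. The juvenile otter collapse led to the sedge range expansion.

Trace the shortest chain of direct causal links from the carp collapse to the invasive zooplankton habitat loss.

the carp collapse → the riparian zooplankton bloom
the riparian zooplankton bloom → the zooplankton population surge
the zooplankton population surge → the benthic dragonfly displacement
the benthic dragonfly displacement → the algae displacement
the algae displacement → the invasive zooplankton habitat loss
Length: 5 steps.

the carp collapse → the riparian zooplankton bloom → the zooplankton population surge → the benthic dragonfly displacement → the algae displacement → the invasive zooplankton habitat loss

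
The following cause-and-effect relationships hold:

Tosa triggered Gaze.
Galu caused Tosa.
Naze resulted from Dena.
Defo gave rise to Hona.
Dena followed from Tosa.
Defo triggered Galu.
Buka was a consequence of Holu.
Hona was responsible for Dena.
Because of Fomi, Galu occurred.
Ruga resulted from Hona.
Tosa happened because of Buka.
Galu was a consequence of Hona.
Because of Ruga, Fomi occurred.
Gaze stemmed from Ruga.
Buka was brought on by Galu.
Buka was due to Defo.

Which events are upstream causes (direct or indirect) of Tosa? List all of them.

Buka, Defo, Fomi, Galu, Holu, Hona, Ruga

Immediate causes of Tosa: Galu, Buka.
Further upstream: Holu, Defo, Hona, Ruga, Fomi.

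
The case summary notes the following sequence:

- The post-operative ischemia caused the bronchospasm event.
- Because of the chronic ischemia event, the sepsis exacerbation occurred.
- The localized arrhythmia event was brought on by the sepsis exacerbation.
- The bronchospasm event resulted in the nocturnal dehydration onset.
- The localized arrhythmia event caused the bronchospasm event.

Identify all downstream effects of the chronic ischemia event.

the bronchospasm event, the localized arrhythmia event, the nocturnal dehydration onset, the sepsis exacerbation

Direct effects: the sepsis exacerbation.
2 steps out: the localized arrhythmia event.
3 steps out: the bronchospasm event.
4 steps out: the nocturnal dehydration onset.
Not reachable from it: the post-operative ischemia.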